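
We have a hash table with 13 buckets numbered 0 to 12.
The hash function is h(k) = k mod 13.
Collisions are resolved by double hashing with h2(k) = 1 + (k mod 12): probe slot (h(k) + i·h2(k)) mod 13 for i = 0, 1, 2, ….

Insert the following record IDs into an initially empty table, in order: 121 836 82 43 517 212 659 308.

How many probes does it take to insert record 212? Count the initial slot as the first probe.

121: h=4 → slot 4
836: h=4, h2=9, probe 4,0 → slot 0
82: h=4, h2=11, probe 4,2 → slot 2
43: h=4, h2=8, probe 4,12 → slot 12
517: h=10 → slot 10
212: h=4, h2=9, probe 4,0,9 → slot 9
659: h=9, h2=12, probe 9,8 → slot 8
308: h=9, h2=9, probe 9,5 → slot 5
Table: [836, -, 82, -, 121, 308, -, -, 659, 212, 517, -, 43]

3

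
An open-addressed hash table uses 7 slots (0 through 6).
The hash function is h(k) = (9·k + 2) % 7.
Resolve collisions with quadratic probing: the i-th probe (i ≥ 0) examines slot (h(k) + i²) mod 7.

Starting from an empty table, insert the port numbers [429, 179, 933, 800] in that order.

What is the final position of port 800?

429 hashes to 6; slot 6 is free -> place at 6.
179 hashes to 3; slot 3 is free -> place at 3.
933 hashes to 6; 6 taken -> place at 0.
800 hashes to 6; 6,0,3 taken -> place at 1.
Table: [933, 800, -, 179, -, -, 429]

1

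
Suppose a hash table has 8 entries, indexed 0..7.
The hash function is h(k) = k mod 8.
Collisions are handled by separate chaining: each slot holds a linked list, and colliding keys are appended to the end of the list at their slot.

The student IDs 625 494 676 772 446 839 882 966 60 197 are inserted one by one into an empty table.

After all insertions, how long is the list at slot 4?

Insert 625: h=1, bucket 1 empty → new chain.
Insert 494: h=6, bucket 6 empty → new chain.
Insert 676: h=4, bucket 4 empty → new chain.
Insert 772: h=4, bucket 4 nonempty → append to chain.
Insert 446: h=6, bucket 6 nonempty → append to chain.
Insert 839: h=7, bucket 7 empty → new chain.
Insert 882: h=2, bucket 2 empty → new chain.
Insert 966: h=6, bucket 6 nonempty → append to chain.
Insert 60: h=4, bucket 4 nonempty → append to chain.
Insert 197: h=5, bucket 5 empty → new chain.
Final buckets:
0: -
1: 625
2: 882
3: -
4: 676 -> 772 -> 60
5: 197
6: 494 -> 446 -> 966
7: 839

3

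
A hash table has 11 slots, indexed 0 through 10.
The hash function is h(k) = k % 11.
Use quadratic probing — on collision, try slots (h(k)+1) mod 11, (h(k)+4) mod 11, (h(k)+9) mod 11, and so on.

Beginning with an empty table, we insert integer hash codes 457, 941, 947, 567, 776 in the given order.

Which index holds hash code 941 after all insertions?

Insert 457: h=6, slot 6 empty → index 6.
Insert 941: h=6, slot 6 occupied → index 7.
Insert 947: h=1, slot 1 empty → index 1.
Insert 567: h=6, slots 6,7 occupied → index 10.
Insert 776: h=6, slots 6,7,10 occupied → index 4.
Table: [., 947, ., ., 776, ., 457, 941, ., ., 567]

7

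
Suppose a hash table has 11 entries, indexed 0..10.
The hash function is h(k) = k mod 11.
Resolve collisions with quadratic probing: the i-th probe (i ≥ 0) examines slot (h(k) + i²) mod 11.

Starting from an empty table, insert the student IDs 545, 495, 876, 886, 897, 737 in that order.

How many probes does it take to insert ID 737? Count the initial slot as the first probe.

2

545 hashes to 6; slot 6 is free → place at 6.
495 hashes to 0; slot 0 is free → place at 0.
876 hashes to 7; slot 7 is free → place at 7.
886 hashes to 6; 6,7 taken → place at 10.
897 hashes to 6; 6,7,10 taken → place at 4.
737 hashes to 0; 0 taken → place at 1.
Table: [495, 737, —, —, 897, —, 545, 876, —, —, 886]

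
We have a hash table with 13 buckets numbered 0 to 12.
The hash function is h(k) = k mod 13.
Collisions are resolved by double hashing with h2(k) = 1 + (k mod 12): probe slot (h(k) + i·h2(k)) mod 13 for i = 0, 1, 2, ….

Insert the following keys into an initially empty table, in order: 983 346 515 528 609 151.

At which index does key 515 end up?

7

983: h=8 => slot 8
346: h=8, h2=11, probe 8,6 => slot 6
515: h=8, h2=12, probe 8,7 => slot 7
528: h=8, h2=1, probe 8,9 => slot 9
609: h=11 => slot 11
151: h=8, h2=8, probe 8,3 => slot 3
Table: [∅, ∅, ∅, 151, ∅, ∅, 346, 515, 983, 528, ∅, 609, ∅]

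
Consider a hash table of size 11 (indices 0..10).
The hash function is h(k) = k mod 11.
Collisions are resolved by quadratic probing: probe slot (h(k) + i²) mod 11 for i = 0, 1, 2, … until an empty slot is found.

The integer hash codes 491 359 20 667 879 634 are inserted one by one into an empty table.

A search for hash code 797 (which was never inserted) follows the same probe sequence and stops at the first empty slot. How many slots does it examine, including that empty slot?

2

Insert 491: h=7, slot 7 empty → index 7.
Insert 359: h=7, slot 7 occupied → index 8.
Insert 20: h=9, slot 9 empty → index 9.
Insert 667: h=7, slots 7,8 occupied → index 0.
Insert 879: h=10, slot 10 empty → index 10.
Insert 634: h=7, slots 7,8,0 occupied → index 5.
Table: [667, -, -, -, -, 634, -, 491, 359, 20, 879]
Lookup 797: h=5, probe 5,6 → slot 6 empty, not found.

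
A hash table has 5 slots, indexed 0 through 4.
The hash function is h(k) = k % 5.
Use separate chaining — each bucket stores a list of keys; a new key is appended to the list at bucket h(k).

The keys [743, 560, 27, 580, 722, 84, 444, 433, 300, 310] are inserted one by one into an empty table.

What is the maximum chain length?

743 → bucket 3
560 → bucket 0
27 → bucket 2
580 → bucket 0 (collision)
722 → bucket 2 (collision)
84 → bucket 4
444 → bucket 4 (collision)
433 → bucket 3 (collision)
300 → bucket 0 (collision)
310 → bucket 0 (collision)
Final buckets:
0: 560 -> 580 -> 300 -> 310
1: .
2: 27 -> 722
3: 743 -> 433
4: 84 -> 444

4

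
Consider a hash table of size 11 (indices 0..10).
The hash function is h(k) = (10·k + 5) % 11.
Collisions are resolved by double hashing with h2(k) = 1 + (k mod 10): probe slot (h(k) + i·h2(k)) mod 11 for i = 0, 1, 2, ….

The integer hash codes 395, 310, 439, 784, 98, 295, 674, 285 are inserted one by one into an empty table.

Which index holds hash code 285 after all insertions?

395: h=6 -> slot 6
310: h=3 -> slot 3
439: h=6, h2=10, probe 6,5 -> slot 5
784: h=2 -> slot 2
98: h=6, h2=9, probe 6,4 -> slot 4
295: h=7 -> slot 7
674: h=2, h2=5, probe 2,7,1 -> slot 1
285: h=6, h2=6, probe 6,1,7,2,8 -> slot 8
Table: [∅, 674, 784, 310, 98, 439, 395, 295, 285, ∅, ∅]

8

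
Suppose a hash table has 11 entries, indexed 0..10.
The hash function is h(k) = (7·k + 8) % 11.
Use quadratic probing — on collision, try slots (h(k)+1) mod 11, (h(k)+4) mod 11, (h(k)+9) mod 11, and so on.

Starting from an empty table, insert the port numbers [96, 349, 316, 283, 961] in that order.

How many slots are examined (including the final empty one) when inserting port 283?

96: h=9 -> slot 9
349: h=9, probe 9,10 -> slot 10
316: h=9, probe 9,10,2 -> slot 2
283: h=9, probe 9,10,2,7 -> slot 7
961: h=3 -> slot 3
Table: [_, _, 316, 961, _, _, _, 283, _, 96, 349]

4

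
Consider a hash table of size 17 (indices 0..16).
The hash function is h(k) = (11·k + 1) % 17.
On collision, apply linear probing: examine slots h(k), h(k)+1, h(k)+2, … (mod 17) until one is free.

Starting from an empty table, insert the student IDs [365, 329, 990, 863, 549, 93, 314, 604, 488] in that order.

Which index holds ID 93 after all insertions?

6

365 hashes to 4; slot 4 is free -> place at 4.
329 hashes to 16; slot 16 is free -> place at 16.
990 hashes to 11; slot 11 is free -> place at 11.
863 hashes to 8; slot 8 is free -> place at 8.
549 hashes to 5; slot 5 is free -> place at 5.
93 hashes to 4; 4,5 taken -> place at 6.
314 hashes to 4; 4,5,6 taken -> place at 7.
604 hashes to 15; slot 15 is free -> place at 15.
488 hashes to 14; slot 14 is free -> place at 14.
Table: [., ., ., ., 365, 549, 93, 314, 863, ., ., 990, ., ., 488, 604, 329]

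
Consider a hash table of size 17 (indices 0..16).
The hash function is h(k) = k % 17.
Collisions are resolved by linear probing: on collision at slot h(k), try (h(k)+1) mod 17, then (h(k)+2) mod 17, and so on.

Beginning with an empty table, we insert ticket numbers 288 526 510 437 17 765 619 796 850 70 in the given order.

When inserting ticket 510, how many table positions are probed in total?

2

Insert 288: h=16, slot 16 empty => index 16.
Insert 526: h=16, slot 16 occupied => index 0.
Insert 510: h=0, slot 0 occupied => index 1.
Insert 437: h=12, slot 12 empty => index 12.
Insert 17: h=0, slots 0,1 occupied => index 2.
Insert 765: h=0, slots 0,1,2 occupied => index 3.
Insert 619: h=7, slot 7 empty => index 7.
Insert 796: h=14, slot 14 empty => index 14.
Insert 850: h=0, slots 0,1,2,3 occupied => index 4.
Insert 70: h=2, slots 2,3,4 occupied => index 5.
Table: [526, 510, 17, 765, 850, 70, -, 619, -, -, -, -, 437, -, 796, -, 288]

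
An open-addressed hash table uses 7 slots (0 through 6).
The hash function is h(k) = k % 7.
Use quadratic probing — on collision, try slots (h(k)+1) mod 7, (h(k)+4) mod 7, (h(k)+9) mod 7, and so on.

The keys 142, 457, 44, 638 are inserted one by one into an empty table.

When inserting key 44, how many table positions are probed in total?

3

Insert 142: h=2, slot 2 empty => index 2.
Insert 457: h=2, slot 2 occupied => index 3.
Insert 44: h=2, slots 2,3 occupied => index 6.
Insert 638: h=1, slot 1 empty => index 1.
Table: [∅, 638, 142, 457, ∅, ∅, 44]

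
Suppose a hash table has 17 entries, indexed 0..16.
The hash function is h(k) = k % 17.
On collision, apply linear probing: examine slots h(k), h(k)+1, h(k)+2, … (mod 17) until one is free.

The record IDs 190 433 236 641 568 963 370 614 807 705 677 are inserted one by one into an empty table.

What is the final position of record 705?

10

190 hashes to 3; slot 3 is free → place at 3.
433 hashes to 8; slot 8 is free → place at 8.
236 hashes to 15; slot 15 is free → place at 15.
641 hashes to 12; slot 12 is free → place at 12.
568 hashes to 7; slot 7 is free → place at 7.
963 hashes to 11; slot 11 is free → place at 11.
370 hashes to 13; slot 13 is free → place at 13.
614 hashes to 2; slot 2 is free → place at 2.
807 hashes to 8; 8 taken → place at 9.
705 hashes to 8; 8,9 taken → place at 10.
677 hashes to 14; slot 14 is free → place at 14.
Table: [∅, ∅, 614, 190, ∅, ∅, ∅, 568, 433, 807, 705, 963, 641, 370, 677, 236, ∅]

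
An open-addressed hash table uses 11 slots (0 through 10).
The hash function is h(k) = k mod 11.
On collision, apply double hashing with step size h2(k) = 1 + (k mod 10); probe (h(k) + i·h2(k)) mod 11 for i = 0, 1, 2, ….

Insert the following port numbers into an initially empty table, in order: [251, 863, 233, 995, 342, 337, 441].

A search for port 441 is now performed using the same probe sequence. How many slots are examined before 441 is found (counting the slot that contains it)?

2

Insert 251: h=9, slot 9 empty → index 9.
Insert 863: h=5, slot 5 empty → index 5.
Insert 233: h=2, slot 2 empty → index 2.
Insert 995: h=5, h2=6, slot 5 occupied → index 0.
Insert 342: h=1, slot 1 empty → index 1.
Insert 337: h=7, slot 7 empty → index 7.
Insert 441: h=1, h2=2, slot 1 occupied → index 3.
Table: [995, 342, 233, 441, —, 863, —, 337, —, 251, —]
Lookup 441: h=1, h2=2, probe 1,3 → found at 3.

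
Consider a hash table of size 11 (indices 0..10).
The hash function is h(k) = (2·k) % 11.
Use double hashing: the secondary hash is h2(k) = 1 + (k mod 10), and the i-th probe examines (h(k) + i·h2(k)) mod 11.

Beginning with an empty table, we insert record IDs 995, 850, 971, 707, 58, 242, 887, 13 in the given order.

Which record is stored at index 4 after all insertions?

995 hashes to 10; slot 10 is free => place at 10.
850 hashes to 6; slot 6 is free => place at 6.
971 hashes to 6, h2=2; 6 taken => place at 8.
707 hashes to 6, h2=8; 6 taken => place at 3.
58 hashes to 6, h2=9; 6 taken => place at 4.
242 hashes to 0; slot 0 is free => place at 0.
887 hashes to 3, h2=8; 3,0,8 taken => place at 5.
13 hashes to 4, h2=4; 4,8 taken => place at 1.
Table: [242, 13, _, 707, 58, 887, 850, _, 971, _, 995]

58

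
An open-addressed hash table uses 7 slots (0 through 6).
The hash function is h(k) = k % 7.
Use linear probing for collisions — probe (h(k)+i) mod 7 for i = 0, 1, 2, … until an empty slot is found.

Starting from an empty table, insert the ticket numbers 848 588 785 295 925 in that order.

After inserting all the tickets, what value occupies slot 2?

848 hashes to 1; slot 1 is free -> place at 1.
588 hashes to 0; slot 0 is free -> place at 0.
785 hashes to 1; 1 taken -> place at 2.
295 hashes to 1; 1,2 taken -> place at 3.
925 hashes to 1; 1,2,3 taken -> place at 4.
Table: [588, 848, 785, 295, 925, —, —]

785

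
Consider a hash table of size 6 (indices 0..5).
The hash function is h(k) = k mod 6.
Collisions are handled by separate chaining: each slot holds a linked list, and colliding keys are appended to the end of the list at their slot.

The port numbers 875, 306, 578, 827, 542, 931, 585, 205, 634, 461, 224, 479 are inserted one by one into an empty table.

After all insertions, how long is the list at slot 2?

Insert 875: h=5, bucket 5 empty -> new chain.
Insert 306: h=0, bucket 0 empty -> new chain.
Insert 578: h=2, bucket 2 empty -> new chain.
Insert 827: h=5, bucket 5 nonempty -> append to chain.
Insert 542: h=2, bucket 2 nonempty -> append to chain.
Insert 931: h=1, bucket 1 empty -> new chain.
Insert 585: h=3, bucket 3 empty -> new chain.
Insert 205: h=1, bucket 1 nonempty -> append to chain.
Insert 634: h=4, bucket 4 empty -> new chain.
Insert 461: h=5, bucket 5 nonempty -> append to chain.
Insert 224: h=2, bucket 2 nonempty -> append to chain.
Insert 479: h=5, bucket 5 nonempty -> append to chain.
Final buckets:
0: 306
1: 931 -> 205
2: 578 -> 542 -> 224
3: 585
4: 634
5: 875 -> 827 -> 461 -> 479

3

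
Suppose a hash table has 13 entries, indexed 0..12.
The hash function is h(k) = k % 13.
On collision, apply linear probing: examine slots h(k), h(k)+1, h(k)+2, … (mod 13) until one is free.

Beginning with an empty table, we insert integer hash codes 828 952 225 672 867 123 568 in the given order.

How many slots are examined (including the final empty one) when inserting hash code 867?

3

828: h=9 => slot 9
952: h=3 => slot 3
225: h=4 => slot 4
672: h=9, probe 9,10 => slot 10
867: h=9, probe 9,10,11 => slot 11
123: h=6 => slot 6
568: h=9, probe 9,10,11,12 => slot 12
Table: [∅, ∅, ∅, 952, 225, ∅, 123, ∅, ∅, 828, 672, 867, 568]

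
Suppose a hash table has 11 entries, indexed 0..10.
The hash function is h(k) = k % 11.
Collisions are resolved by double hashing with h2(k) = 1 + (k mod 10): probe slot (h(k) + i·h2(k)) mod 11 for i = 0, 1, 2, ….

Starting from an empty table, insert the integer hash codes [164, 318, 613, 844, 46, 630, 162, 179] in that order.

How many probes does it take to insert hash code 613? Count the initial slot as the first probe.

164 hashes to 10; slot 10 is free → place at 10.
318 hashes to 10, h2=9; 10 taken → place at 8.
613 hashes to 8, h2=4; 8 taken → place at 1.
844 hashes to 8, h2=5; 8 taken → place at 2.
46 hashes to 2, h2=7; 2 taken → place at 9.
630 hashes to 3; slot 3 is free → place at 3.
162 hashes to 8, h2=3; 8 taken → place at 0.
179 hashes to 3, h2=10; 3,2,1,0,10,9,8 taken → place at 7.
Table: [162, 613, 844, 630, _, _, _, 179, 318, 46, 164]

2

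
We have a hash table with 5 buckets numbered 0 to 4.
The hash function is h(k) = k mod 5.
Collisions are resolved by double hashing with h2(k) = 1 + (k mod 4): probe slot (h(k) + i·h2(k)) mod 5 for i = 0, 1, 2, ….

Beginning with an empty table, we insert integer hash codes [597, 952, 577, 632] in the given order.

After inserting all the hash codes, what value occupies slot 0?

597 hashes to 2; slot 2 is free => place at 2.
952 hashes to 2, h2=1; 2 taken => place at 3.
577 hashes to 2, h2=2; 2 taken => place at 4.
632 hashes to 2, h2=1; 2,3,4 taken => place at 0.
Table: [632, ., 597, 952, 577]

632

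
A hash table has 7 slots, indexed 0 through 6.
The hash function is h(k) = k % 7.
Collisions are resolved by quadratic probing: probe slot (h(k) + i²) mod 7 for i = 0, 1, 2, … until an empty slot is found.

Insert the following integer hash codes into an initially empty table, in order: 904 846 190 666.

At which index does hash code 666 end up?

904: h=1 → slot 1
846: h=6 → slot 6
190: h=1, probe 1,2 → slot 2
666: h=1, probe 1,2,5 → slot 5
Table: [_, 904, 190, _, _, 666, 846]

5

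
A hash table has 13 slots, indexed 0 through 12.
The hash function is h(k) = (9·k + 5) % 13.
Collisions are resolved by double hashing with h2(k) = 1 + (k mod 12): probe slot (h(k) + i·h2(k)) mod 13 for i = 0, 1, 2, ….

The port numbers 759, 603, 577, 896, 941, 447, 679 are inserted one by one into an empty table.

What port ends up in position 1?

Insert 759: h=11, slot 11 empty → index 11.
Insert 603: h=11, h2=4, slot 11 occupied → index 2.
Insert 577: h=11, h2=2, slot 11 occupied → index 0.
Insert 896: h=9, slot 9 empty → index 9.
Insert 941: h=11, h2=6, slot 11 occupied → index 4.
Insert 447: h=11, h2=4, slots 11,2 occupied → index 6.
Insert 679: h=6, h2=8, slot 6 occupied → index 1.
Table: [577, 679, 603, -, 941, -, 447, -, -, 896, -, 759, -]

679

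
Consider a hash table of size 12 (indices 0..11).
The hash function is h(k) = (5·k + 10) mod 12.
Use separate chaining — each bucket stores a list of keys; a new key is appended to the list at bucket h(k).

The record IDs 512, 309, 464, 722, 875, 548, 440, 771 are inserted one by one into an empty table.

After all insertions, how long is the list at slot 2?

4

512 → bucket 2
309 → bucket 7
464 → bucket 2 (collision)
722 → bucket 8
875 → bucket 5
548 → bucket 2 (collision)
440 → bucket 2 (collision)
771 → bucket 1
Final buckets:
0: -
1: 771
2: 512 -> 464 -> 548 -> 440
3: -
4: -
5: 875
6: -
7: 309
8: 722
9: -
10: -
11: -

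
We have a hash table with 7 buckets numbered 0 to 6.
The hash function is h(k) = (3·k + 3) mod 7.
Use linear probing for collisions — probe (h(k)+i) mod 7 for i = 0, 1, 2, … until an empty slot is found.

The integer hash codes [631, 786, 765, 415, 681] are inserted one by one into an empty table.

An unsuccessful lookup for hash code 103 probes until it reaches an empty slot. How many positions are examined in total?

4

Insert 631: h=6, slot 6 empty → index 6.
Insert 786: h=2, slot 2 empty → index 2.
Insert 765: h=2, slot 2 occupied → index 3.
Insert 415: h=2, slots 2,3 occupied → index 4.
Insert 681: h=2, slots 2,3,4 occupied → index 5.
Table: [., ., 786, 765, 415, 681, 631]
Lookup 103: h=4, probe 4,5,6,0 → slot 0 empty, not found.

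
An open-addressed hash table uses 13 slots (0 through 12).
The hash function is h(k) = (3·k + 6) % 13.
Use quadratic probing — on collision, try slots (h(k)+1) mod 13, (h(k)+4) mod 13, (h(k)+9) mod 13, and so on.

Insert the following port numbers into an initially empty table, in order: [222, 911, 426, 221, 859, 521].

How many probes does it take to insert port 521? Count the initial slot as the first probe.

4

222 hashes to 9; slot 9 is free → place at 9.
911 hashes to 9; 9 taken → place at 10.
426 hashes to 10; 10 taken → place at 11.
221 hashes to 6; slot 6 is free → place at 6.
859 hashes to 9; 9,10 taken → place at 0.
521 hashes to 9; 9,10,0 taken → place at 5.
Table: [859, _, _, _, _, 521, 221, _, _, 222, 911, 426, _]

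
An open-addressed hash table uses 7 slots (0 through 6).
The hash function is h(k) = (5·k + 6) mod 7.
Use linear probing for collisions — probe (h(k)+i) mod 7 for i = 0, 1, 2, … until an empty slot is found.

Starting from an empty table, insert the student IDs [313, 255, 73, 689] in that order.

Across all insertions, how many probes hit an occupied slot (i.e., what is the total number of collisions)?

Insert 313: h=3, slot 3 empty => index 3.
Insert 255: h=0, slot 0 empty => index 0.
Insert 73: h=0, slot 0 occupied => index 1.
Insert 689: h=0, slots 0,1 occupied => index 2.
Table: [255, 73, 689, 313, ∅, ∅, ∅]

3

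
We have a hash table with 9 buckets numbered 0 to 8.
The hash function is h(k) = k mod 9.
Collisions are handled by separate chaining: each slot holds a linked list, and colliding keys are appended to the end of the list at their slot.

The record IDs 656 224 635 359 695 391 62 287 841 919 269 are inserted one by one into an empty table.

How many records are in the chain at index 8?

6

656 -> bucket 8
224 -> bucket 8 (collision)
635 -> bucket 5
359 -> bucket 8 (collision)
695 -> bucket 2
391 -> bucket 4
62 -> bucket 8 (collision)
287 -> bucket 8 (collision)
841 -> bucket 4 (collision)
919 -> bucket 1
269 -> bucket 8 (collision)
Final buckets:
0: -
1: 919
2: 695
3: -
4: 391 -> 841
5: 635
6: -
7: -
8: 656 -> 224 -> 359 -> 62 -> 287 -> 269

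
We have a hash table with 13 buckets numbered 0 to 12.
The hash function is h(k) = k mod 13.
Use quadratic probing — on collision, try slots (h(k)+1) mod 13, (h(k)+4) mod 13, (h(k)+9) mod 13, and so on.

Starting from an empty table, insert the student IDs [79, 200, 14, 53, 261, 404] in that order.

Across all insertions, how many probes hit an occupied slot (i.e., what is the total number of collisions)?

79: h=1 -> slot 1
200: h=5 -> slot 5
14: h=1, probe 1,2 -> slot 2
53: h=1, probe 1,2,5,10 -> slot 10
261: h=1, probe 1,2,5,10,4 -> slot 4
404: h=1, probe 1,2,5,10,4,0 -> slot 0
Table: [404, 79, 14, -, 261, 200, -, -, -, -, 53, -, -]

13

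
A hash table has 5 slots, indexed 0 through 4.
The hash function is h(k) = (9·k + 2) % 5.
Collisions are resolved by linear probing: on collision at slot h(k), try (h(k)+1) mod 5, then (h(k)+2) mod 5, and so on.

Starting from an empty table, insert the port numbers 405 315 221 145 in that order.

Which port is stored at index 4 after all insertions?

405: h=2 → slot 2
315: h=2, probe 2,3 → slot 3
221: h=1 → slot 1
145: h=2, probe 2,3,4 → slot 4
Table: [_, 221, 405, 315, 145]

145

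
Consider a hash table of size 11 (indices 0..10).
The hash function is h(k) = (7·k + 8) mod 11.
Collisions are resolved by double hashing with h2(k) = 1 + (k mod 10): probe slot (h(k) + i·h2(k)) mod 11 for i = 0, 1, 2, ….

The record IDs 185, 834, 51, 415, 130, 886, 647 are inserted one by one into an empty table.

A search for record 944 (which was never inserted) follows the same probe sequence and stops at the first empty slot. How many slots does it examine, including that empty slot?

3

185 hashes to 5; slot 5 is free => place at 5.
834 hashes to 5, h2=5; 5 taken => place at 10.
51 hashes to 2; slot 2 is free => place at 2.
415 hashes to 9; slot 9 is free => place at 9.
130 hashes to 5, h2=1; 5 taken => place at 6.
886 hashes to 6, h2=7; 6,2,9,5 taken => place at 1.
647 hashes to 5, h2=8; 5,2,10 taken => place at 7.
Table: [—, 886, 51, —, —, 185, 130, 647, —, 415, 834]
Lookup 944: h=5, h2=5, probe 5,10,4 → slot 4 empty, not found.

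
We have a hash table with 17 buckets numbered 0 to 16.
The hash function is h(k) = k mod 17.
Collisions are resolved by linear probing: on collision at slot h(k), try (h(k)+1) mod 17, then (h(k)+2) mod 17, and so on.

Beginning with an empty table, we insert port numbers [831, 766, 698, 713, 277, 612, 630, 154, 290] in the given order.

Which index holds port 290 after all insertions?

Insert 831: h=15, slot 15 empty -> index 15.
Insert 766: h=1, slot 1 empty -> index 1.
Insert 698: h=1, slot 1 occupied -> index 2.
Insert 713: h=16, slot 16 empty -> index 16.
Insert 277: h=5, slot 5 empty -> index 5.
Insert 612: h=0, slot 0 empty -> index 0.
Insert 630: h=1, slots 1,2 occupied -> index 3.
Insert 154: h=1, slots 1,2,3 occupied -> index 4.
Insert 290: h=1, slots 1,2,3,4,5 occupied -> index 6.
Table: [612, 766, 698, 630, 154, 277, 290, -, -, -, -, -, -, -, -, 831, 713]

6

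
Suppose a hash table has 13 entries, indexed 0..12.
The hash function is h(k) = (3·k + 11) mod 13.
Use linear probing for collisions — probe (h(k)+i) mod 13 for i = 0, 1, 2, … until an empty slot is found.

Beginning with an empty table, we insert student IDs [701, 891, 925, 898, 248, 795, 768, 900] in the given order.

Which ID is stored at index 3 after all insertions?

768

701 hashes to 8; slot 8 is free → place at 8.
891 hashes to 6; slot 6 is free → place at 6.
925 hashes to 4; slot 4 is free → place at 4.
898 hashes to 1; slot 1 is free → place at 1.
248 hashes to 1; 1 taken → place at 2.
795 hashes to 4; 4 taken → place at 5.
768 hashes to 1; 1,2 taken → place at 3.
900 hashes to 7; slot 7 is free → place at 7.
Table: [∅, 898, 248, 768, 925, 795, 891, 900, 701, ∅, ∅, ∅, ∅]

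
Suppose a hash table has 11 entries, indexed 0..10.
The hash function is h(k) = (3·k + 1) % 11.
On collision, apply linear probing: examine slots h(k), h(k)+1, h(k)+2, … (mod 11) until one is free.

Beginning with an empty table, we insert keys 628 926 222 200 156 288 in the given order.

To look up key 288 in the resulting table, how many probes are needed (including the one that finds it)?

5

628 hashes to 4; slot 4 is free => place at 4.
926 hashes to 7; slot 7 is free => place at 7.
222 hashes to 7; 7 taken => place at 8.
200 hashes to 7; 7,8 taken => place at 9.
156 hashes to 7; 7,8,9 taken => place at 10.
288 hashes to 7; 7,8,9,10 taken => place at 0.
Table: [288, ., ., ., 628, ., ., 926, 222, 200, 156]
Lookup 288: h=7, probe 7,8,9,10,0 → found at 0.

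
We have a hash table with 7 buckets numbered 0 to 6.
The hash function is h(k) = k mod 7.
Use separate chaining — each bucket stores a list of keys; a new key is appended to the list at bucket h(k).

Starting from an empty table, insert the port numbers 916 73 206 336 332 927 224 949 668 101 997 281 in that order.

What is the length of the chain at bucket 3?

7

916 → bucket 6
73 → bucket 3
206 → bucket 3 (collision)
336 → bucket 0
332 → bucket 3 (collision)
927 → bucket 3 (collision)
224 → bucket 0 (collision)
949 → bucket 4
668 → bucket 3 (collision)
101 → bucket 3 (collision)
997 → bucket 3 (collision)
281 → bucket 1
Final buckets:
0: 336 -> 224
1: 281
2: -
3: 73 -> 206 -> 332 -> 927 -> 668 -> 101 -> 997
4: 949
5: -
6: 916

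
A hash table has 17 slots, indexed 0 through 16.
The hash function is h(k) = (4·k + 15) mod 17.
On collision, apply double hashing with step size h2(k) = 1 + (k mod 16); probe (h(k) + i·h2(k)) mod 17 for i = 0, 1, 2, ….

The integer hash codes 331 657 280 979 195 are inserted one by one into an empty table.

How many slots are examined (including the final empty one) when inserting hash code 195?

Insert 331: h=13, slot 13 empty → index 13.
Insert 657: h=8, slot 8 empty → index 8.
Insert 280: h=13, h2=9, slot 13 occupied → index 5.
Insert 979: h=4, slot 4 empty → index 4.
Insert 195: h=13, h2=4, slot 13 occupied → index 0.
Table: [195, ., ., ., 979, 280, ., ., 657, ., ., ., ., 331, ., ., .]

2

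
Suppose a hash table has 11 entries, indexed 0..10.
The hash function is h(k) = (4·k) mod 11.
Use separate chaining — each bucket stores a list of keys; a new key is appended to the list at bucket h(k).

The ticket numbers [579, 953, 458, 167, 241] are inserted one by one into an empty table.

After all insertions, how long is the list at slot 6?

3

Insert 579: h=6, bucket 6 empty → new chain.
Insert 953: h=6, bucket 6 nonempty → append to chain.
Insert 458: h=6, bucket 6 nonempty → append to chain.
Insert 167: h=8, bucket 8 empty → new chain.
Insert 241: h=7, bucket 7 empty → new chain.
Final buckets:
0: _
1: _
2: _
3: _
4: _
5: _
6: 579 -> 953 -> 458
7: 241
8: 167
9: _
10: _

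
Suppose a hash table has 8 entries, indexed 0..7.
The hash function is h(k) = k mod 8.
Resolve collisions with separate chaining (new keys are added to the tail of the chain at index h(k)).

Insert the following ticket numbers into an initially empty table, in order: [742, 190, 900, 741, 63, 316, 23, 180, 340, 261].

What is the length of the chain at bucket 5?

742 -> bucket 6
190 -> bucket 6 (collision)
900 -> bucket 4
741 -> bucket 5
63 -> bucket 7
316 -> bucket 4 (collision)
23 -> bucket 7 (collision)
180 -> bucket 4 (collision)
340 -> bucket 4 (collision)
261 -> bucket 5 (collision)
Final buckets:
0: _
1: _
2: _
3: _
4: 900 -> 316 -> 180 -> 340
5: 741 -> 261
6: 742 -> 190
7: 63 -> 23

2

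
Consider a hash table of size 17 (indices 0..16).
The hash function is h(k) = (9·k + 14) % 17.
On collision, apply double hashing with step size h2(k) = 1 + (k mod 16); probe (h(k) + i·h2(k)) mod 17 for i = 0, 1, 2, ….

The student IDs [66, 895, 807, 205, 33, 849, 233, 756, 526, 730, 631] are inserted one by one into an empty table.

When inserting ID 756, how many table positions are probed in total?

Insert 66: h=13, slot 13 empty → index 13.
Insert 895: h=11, slot 11 empty → index 11.
Insert 807: h=1, slot 1 empty → index 1.
Insert 205: h=6, slot 6 empty → index 6.
Insert 33: h=5, slot 5 empty → index 5.
Insert 849: h=5, h2=2, slot 5 occupied → index 7.
Insert 233: h=3, slot 3 empty → index 3.
Insert 756: h=1, h2=5, slots 1,6,11 occupied → index 16.
Insert 526: h=5, h2=15, slots 5,3,1,16 occupied → index 14.
Insert 730: h=5, h2=11, slots 5,16 occupied → index 10.
Insert 631: h=15, slot 15 empty → index 15.
Table: [_, 807, _, 233, _, 33, 205, 849, _, _, 730, 895, _, 66, 526, 631, 756]

4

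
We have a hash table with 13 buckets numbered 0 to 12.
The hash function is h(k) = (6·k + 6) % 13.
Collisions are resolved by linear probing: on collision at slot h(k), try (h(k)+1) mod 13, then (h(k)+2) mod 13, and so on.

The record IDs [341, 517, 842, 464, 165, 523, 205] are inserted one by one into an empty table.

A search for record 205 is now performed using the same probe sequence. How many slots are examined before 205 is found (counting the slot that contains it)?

3

Insert 341: h=11, slot 11 empty -> index 11.
Insert 517: h=1, slot 1 empty -> index 1.
Insert 842: h=1, slot 1 occupied -> index 2.
Insert 464: h=8, slot 8 empty -> index 8.
Insert 165: h=8, slot 8 occupied -> index 9.
Insert 523: h=11, slot 11 occupied -> index 12.
Insert 205: h=1, slots 1,2 occupied -> index 3.
Table: [∅, 517, 842, 205, ∅, ∅, ∅, ∅, 464, 165, ∅, 341, 523]
Lookup 205: h=1, probe 1,2,3 → found at 3.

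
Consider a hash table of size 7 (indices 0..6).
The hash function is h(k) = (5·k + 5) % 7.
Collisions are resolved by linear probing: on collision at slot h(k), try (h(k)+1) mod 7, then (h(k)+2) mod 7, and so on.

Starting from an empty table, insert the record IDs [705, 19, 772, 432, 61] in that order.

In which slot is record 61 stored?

5

Insert 705: h=2, slot 2 empty => index 2.
Insert 19: h=2, slot 2 occupied => index 3.
Insert 772: h=1, slot 1 empty => index 1.
Insert 432: h=2, slots 2,3 occupied => index 4.
Insert 61: h=2, slots 2,3,4 occupied => index 5.
Table: [., 772, 705, 19, 432, 61, .]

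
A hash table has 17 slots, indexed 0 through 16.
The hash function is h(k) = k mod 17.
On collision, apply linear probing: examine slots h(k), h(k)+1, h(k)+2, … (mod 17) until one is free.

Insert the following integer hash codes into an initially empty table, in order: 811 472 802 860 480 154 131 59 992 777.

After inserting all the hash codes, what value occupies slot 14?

Insert 811: h=12, slot 12 empty => index 12.
Insert 472: h=13, slot 13 empty => index 13.
Insert 802: h=3, slot 3 empty => index 3.
Insert 860: h=10, slot 10 empty => index 10.
Insert 480: h=4, slot 4 empty => index 4.
Insert 154: h=1, slot 1 empty => index 1.
Insert 131: h=12, slots 12,13 occupied => index 14.
Insert 59: h=8, slot 8 empty => index 8.
Insert 992: h=6, slot 6 empty => index 6.
Insert 777: h=12, slots 12,13,14 occupied => index 15.
Table: [∅, 154, ∅, 802, 480, ∅, 992, ∅, 59, ∅, 860, ∅, 811, 472, 131, 777, ∅]

131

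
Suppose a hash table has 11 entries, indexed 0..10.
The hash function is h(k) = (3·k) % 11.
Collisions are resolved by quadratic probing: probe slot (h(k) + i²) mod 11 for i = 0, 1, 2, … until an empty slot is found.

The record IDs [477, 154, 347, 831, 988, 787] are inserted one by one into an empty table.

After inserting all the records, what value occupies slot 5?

477 hashes to 1; slot 1 is free -> place at 1.
154 hashes to 0; slot 0 is free -> place at 0.
347 hashes to 7; slot 7 is free -> place at 7.
831 hashes to 7; 7 taken -> place at 8.
988 hashes to 5; slot 5 is free -> place at 5.
787 hashes to 7; 7,8,0,5,1 taken -> place at 10.
Table: [154, 477, _, _, _, 988, _, 347, 831, _, 787]

988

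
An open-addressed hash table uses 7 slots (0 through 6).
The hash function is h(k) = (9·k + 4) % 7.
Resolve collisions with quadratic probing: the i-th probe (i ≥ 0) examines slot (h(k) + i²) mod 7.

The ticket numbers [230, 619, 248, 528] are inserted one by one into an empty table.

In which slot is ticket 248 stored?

4

Insert 230: h=2, slot 2 empty → index 2.
Insert 619: h=3, slot 3 empty → index 3.
Insert 248: h=3, slot 3 occupied → index 4.
Insert 528: h=3, slots 3,4 occupied → index 0.
Table: [528, _, 230, 619, 248, _, _]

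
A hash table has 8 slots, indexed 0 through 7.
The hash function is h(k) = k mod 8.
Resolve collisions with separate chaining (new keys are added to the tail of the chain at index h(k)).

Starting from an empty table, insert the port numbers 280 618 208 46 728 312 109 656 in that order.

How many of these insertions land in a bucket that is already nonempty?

Insert 280: h=0, bucket 0 empty -> new chain.
Insert 618: h=2, bucket 2 empty -> new chain.
Insert 208: h=0, bucket 0 nonempty -> append to chain.
Insert 46: h=6, bucket 6 empty -> new chain.
Insert 728: h=0, bucket 0 nonempty -> append to chain.
Insert 312: h=0, bucket 0 nonempty -> append to chain.
Insert 109: h=5, bucket 5 empty -> new chain.
Insert 656: h=0, bucket 0 nonempty -> append to chain.
Final buckets:
0: 280 -> 208 -> 728 -> 312 -> 656
1: ∅
2: 618
3: ∅
4: ∅
5: 109
6: 46
7: ∅

4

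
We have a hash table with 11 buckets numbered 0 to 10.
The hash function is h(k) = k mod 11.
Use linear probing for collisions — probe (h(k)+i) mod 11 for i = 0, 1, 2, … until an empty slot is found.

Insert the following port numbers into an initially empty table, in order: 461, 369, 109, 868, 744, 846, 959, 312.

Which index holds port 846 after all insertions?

Insert 461: h=10, slot 10 empty => index 10.
Insert 369: h=6, slot 6 empty => index 6.
Insert 109: h=10, slot 10 occupied => index 0.
Insert 868: h=10, slots 10,0 occupied => index 1.
Insert 744: h=7, slot 7 empty => index 7.
Insert 846: h=10, slots 10,0,1 occupied => index 2.
Insert 959: h=2, slot 2 occupied => index 3.
Insert 312: h=4, slot 4 empty => index 4.
Table: [109, 868, 846, 959, 312, -, 369, 744, -, -, 461]

2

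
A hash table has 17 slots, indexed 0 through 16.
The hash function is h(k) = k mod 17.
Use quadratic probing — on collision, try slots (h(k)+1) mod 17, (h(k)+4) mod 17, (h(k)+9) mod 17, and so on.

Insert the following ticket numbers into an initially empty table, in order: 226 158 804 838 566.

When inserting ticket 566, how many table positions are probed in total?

5

226: h=5 → slot 5
158: h=5, probe 5,6 → slot 6
804: h=5, probe 5,6,9 → slot 9
838: h=5, probe 5,6,9,14 → slot 14
566: h=5, probe 5,6,9,14,4 → slot 4
Table: [., ., ., ., 566, 226, 158, ., ., 804, ., ., ., ., 838, ., .]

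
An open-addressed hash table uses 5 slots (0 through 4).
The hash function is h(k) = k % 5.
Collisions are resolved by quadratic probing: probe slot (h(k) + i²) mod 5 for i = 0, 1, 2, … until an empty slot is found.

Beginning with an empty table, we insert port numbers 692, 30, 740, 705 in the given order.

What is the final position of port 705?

692 hashes to 2; slot 2 is free -> place at 2.
30 hashes to 0; slot 0 is free -> place at 0.
740 hashes to 0; 0 taken -> place at 1.
705 hashes to 0; 0,1 taken -> place at 4.
Table: [30, 740, 692, _, 705]

4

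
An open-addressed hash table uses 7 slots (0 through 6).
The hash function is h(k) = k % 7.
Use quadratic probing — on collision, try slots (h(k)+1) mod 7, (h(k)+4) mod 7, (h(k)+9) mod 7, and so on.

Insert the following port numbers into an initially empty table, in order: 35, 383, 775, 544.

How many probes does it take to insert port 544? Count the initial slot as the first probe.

3

Insert 35: h=0, slot 0 empty → index 0.
Insert 383: h=5, slot 5 empty → index 5.
Insert 775: h=5, slot 5 occupied → index 6.
Insert 544: h=5, slots 5,6 occupied → index 2.
Table: [35, ., 544, ., ., 383, 775]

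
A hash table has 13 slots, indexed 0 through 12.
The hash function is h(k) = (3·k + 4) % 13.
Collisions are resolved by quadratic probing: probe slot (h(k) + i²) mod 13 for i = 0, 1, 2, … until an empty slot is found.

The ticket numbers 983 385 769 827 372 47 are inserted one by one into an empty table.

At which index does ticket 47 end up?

5

983: h=2 -> slot 2
385: h=2, probe 2,3 -> slot 3
769: h=10 -> slot 10
827: h=2, probe 2,3,6 -> slot 6
372: h=2, probe 2,3,6,11 -> slot 11
47: h=2, probe 2,3,6,11,5 -> slot 5
Table: [., ., 983, 385, ., 47, 827, ., ., ., 769, 372, .]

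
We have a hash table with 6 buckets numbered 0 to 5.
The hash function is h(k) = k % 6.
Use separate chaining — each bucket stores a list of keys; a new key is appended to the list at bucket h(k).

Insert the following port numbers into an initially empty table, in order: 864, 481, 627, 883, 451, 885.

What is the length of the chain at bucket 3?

864 -> bucket 0
481 -> bucket 1
627 -> bucket 3
883 -> bucket 1 (collision)
451 -> bucket 1 (collision)
885 -> bucket 3 (collision)
Final buckets:
0: 864
1: 481 -> 883 -> 451
2: _
3: 627 -> 885
4: _
5: _

2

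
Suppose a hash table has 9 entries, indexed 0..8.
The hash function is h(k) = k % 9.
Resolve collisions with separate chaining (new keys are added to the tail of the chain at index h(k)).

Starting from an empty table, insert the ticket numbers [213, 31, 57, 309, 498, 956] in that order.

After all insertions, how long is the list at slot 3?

3

Insert 213: h=6, bucket 6 empty -> new chain.
Insert 31: h=4, bucket 4 empty -> new chain.
Insert 57: h=3, bucket 3 empty -> new chain.
Insert 309: h=3, bucket 3 nonempty -> append to chain.
Insert 498: h=3, bucket 3 nonempty -> append to chain.
Insert 956: h=2, bucket 2 empty -> new chain.
Final buckets:
0: ∅
1: ∅
2: 956
3: 57 -> 309 -> 498
4: 31
5: ∅
6: 213
7: ∅
8: ∅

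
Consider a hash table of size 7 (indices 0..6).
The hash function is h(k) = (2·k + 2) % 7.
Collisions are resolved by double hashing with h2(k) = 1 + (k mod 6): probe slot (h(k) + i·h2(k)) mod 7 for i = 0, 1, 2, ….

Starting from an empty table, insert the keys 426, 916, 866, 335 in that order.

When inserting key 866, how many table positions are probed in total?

2

426 hashes to 0; slot 0 is free => place at 0.
916 hashes to 0, h2=5; 0 taken => place at 5.
866 hashes to 5, h2=3; 5 taken => place at 1.
335 hashes to 0, h2=6; 0 taken => place at 6.
Table: [426, 866, —, —, —, 916, 335]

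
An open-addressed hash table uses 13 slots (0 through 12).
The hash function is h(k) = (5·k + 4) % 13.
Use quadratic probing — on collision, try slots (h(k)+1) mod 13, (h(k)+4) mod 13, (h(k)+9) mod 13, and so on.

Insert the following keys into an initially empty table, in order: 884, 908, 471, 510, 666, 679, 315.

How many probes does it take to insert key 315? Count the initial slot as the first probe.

884: h=4 → slot 4
908: h=7 → slot 7
471: h=6 → slot 6
510: h=6, probe 6,7,10 → slot 10
666: h=6, probe 6,7,10,2 → slot 2
679: h=6, probe 6,7,10,2,9 → slot 9
315: h=6, probe 6,7,10,2,9,5 → slot 5
Table: [-, -, 666, -, 884, 315, 471, 908, -, 679, 510, -, -]

6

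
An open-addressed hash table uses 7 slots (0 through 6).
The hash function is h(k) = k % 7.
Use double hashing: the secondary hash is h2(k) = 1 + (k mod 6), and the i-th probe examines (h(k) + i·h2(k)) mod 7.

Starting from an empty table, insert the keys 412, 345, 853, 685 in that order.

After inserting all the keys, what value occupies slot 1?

Insert 412: h=6, slot 6 empty => index 6.
Insert 345: h=2, slot 2 empty => index 2.
Insert 853: h=6, h2=2, slot 6 occupied => index 1.
Insert 685: h=6, h2=2, slots 6,1 occupied => index 3.
Table: [—, 853, 345, 685, —, —, 412]

853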